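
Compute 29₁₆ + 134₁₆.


Align and add column by column (LSB to MSB, each column mod 16 with carry):
  0029
+ 0134
  ----
  col 0: 9(9) + 4(4) + 0 (carry in) = 13 → D(13), carry out 0
  col 1: 2(2) + 3(3) + 0 (carry in) = 5 → 5(5), carry out 0
  col 2: 0(0) + 1(1) + 0 (carry in) = 1 → 1(1), carry out 0
  col 3: 0(0) + 0(0) + 0 (carry in) = 0 → 0(0), carry out 0
Reading digits MSB→LSB: 015D
Strip leading zeros: 15D
= 0x15D


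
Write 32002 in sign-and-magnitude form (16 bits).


Sign bit: 0 (positive)
Magnitude: 32002 = 111110100000010
= 0111110100000010


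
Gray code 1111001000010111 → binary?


Gray code: 1111001000010111
MSB stays the same: 1
Each subsequent bit = prev_binary XOR current_gray:
  B[1] = 1 XOR 1 = 0
  B[2] = 0 XOR 1 = 1
  B[3] = 1 XOR 1 = 0
  B[4] = 0 XOR 0 = 0
  B[5] = 0 XOR 0 = 0
  B[6] = 0 XOR 1 = 1
  B[7] = 1 XOR 0 = 1
  B[8] = 1 XOR 0 = 1
  B[9] = 1 XOR 0 = 1
  B[10] = 1 XOR 0 = 1
  B[11] = 1 XOR 1 = 0
  B[12] = 0 XOR 0 = 0
  B[13] = 0 XOR 1 = 1
  B[14] = 1 XOR 1 = 0
  B[15] = 0 XOR 1 = 1
= 1010001111100101 (41957 decimal)


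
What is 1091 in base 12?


Divide by 12 repeatedly:
1091 ÷ 12 = 90 remainder 11
90 ÷ 12 = 7 remainder 6
7 ÷ 12 = 0 remainder 7
Reading remainders bottom-up:
= 76B


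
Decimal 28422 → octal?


Divide by 8 repeatedly:
28422 ÷ 8 = 3552 remainder 6
3552 ÷ 8 = 444 remainder 0
444 ÷ 8 = 55 remainder 4
55 ÷ 8 = 6 remainder 7
6 ÷ 8 = 0 remainder 6
Reading remainders bottom-up:
= 0o67406


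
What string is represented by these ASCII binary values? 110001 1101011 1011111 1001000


Codes (binary): 110001 1101011 1011111 1001000
Per-code ASCII lookup:
  110001 = 49  (range 48-57: digits, 49 - 48 = 1) → '1'
  1101011 = 107  (range 97-122: lowercase, 107 - 97 = 10) → 'k'
  1011111 = 95  (special character) → '_'
  1001000 = 72  (range 65-90: uppercase, 72 - 65 = 7) → 'H'
= '1k_H'


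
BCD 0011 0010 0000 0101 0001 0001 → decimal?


Each 4-bit group → digit:
  0011 → 3
  0010 → 2
  0000 → 0
  0101 → 5
  0001 → 1
  0001 → 1
= 320511


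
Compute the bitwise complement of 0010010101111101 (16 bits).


Original: 0010010101111101
Invert all bits:
  bit 0: 0 → 1
  bit 1: 0 → 1
  bit 2: 1 → 0
  bit 3: 0 → 1
  bit 4: 0 → 1
  bit 5: 1 → 0
  bit 6: 0 → 1
  bit 7: 1 → 0
  bit 8: 0 → 1
  bit 9: 1 → 0
  bit 10: 1 → 0
  bit 11: 1 → 0
  bit 12: 1 → 0
  bit 13: 1 → 0
  bit 14: 0 → 1
  bit 15: 1 → 0
= 1101101010000010


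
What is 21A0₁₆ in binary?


Each hex digit → 4 binary bits:
  2 = 0010
  1 = 0001
  A = 1010
  0 = 0000
Concatenate: 0010 0001 1010 0000
= 0010000110100000


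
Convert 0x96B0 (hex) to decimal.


Positional values:
Position 0: 0 × 16^0 = 0 × 1 = 0
Position 1: B × 16^1 = 11 × 16 = 176
Position 2: 6 × 16^2 = 6 × 256 = 1536
Position 3: 9 × 16^3 = 9 × 4096 = 36864
Sum = 0 + 176 + 1536 + 36864
= 38576


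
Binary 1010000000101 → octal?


Group into 3-bit groups: 001010000000101
  001 = 1
  010 = 2
  000 = 0
  000 = 0
  101 = 5
= 0o12005


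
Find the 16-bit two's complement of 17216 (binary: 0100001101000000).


Original: 0100001101000000
Step 1 - Invert all bits: 1011110010111111
Step 2 - Add 1: 1011110010111111 + 1
= 1011110011000000 (represents -17216)


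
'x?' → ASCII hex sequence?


String: 'x?'  (2 characters)
Per-character ASCII lookup:
  'x': lowercase starts at 97: 'x' = 97 + 23 = 120 → 0x78
  '?': special character: '?' = 63 → 0x3F
= 0x78 0x3F


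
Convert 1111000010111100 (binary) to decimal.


Positional values:
Bit 2: 1 × 2^2 = 4
Bit 3: 1 × 2^3 = 8
Bit 4: 1 × 2^4 = 16
Bit 5: 1 × 2^5 = 32
Bit 7: 1 × 2^7 = 128
Bit 12: 1 × 2^12 = 4096
Bit 13: 1 × 2^13 = 8192
Bit 14: 1 × 2^14 = 16384
Bit 15: 1 × 2^15 = 32768
Sum = 4 + 8 + 16 + 32 + 128 + 4096 + 8192 + 16384 + 32768
= 61628


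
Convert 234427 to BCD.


Each digit → 4-bit binary:
  2 → 0010
  3 → 0011
  4 → 0100
  4 → 0100
  2 → 0010
  7 → 0111
= 0010 0011 0100 0100 0010 0111


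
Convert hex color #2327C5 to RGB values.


Hex: #2327C5
R = 23₁₆ = 35
G = 27₁₆ = 39
B = C5₁₆ = 197
= RGB(35, 39, 197)


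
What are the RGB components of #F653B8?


Hex: #F653B8
R = F6₁₆ = 246
G = 53₁₆ = 83
B = B8₁₆ = 184
= RGB(246, 83, 184)


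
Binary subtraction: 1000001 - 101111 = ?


Align and subtract column by column (LSB to MSB, borrowing when needed):
  1000001
- 0101111
  -------
  col 0: (1 - 0 borrow-in) - 1 → 1 - 1 = 0, borrow out 0
  col 1: (0 - 0 borrow-in) - 1 → borrow from next column: (0+2) - 1 = 1, borrow out 1
  col 2: (0 - 1 borrow-in) - 1 → borrow from next column: (-1+2) - 1 = 0, borrow out 1
  col 3: (0 - 1 borrow-in) - 1 → borrow from next column: (-1+2) - 1 = 0, borrow out 1
  col 4: (0 - 1 borrow-in) - 0 → borrow from next column: (-1+2) - 0 = 1, borrow out 1
  col 5: (0 - 1 borrow-in) - 1 → borrow from next column: (-1+2) - 1 = 0, borrow out 1
  col 6: (1 - 1 borrow-in) - 0 → 0 - 0 = 0, borrow out 0
Reading bits MSB→LSB: 0010010
Strip leading zeros: 10010
= 10010


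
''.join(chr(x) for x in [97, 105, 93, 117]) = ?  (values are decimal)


Codes (decimal): 97 105 93 117
Per-code ASCII lookup:
  97  (range 97-122: lowercase, 97 - 97 = 0) → 'a'
  105  (range 97-122: lowercase, 105 - 97 = 8) → 'i'
  93  (special character) → ']'
  117  (range 97-122: lowercase, 117 - 97 = 20) → 'u'
= 'ai]u'


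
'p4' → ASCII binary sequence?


String: 'p4'  (2 characters)
Per-character ASCII lookup:
  'p': lowercase starts at 97: 'p' = 97 + 15 = 112 → 1110000
  '4': digits start at 48: '4' = 48 + 4 = 52 → 110100
= 1110000 110100


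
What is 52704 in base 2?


Divide by 2 repeatedly:
52704 ÷ 2 = 26352 remainder 0
26352 ÷ 2 = 13176 remainder 0
13176 ÷ 2 = 6588 remainder 0
6588 ÷ 2 = 3294 remainder 0
3294 ÷ 2 = 1647 remainder 0
1647 ÷ 2 = 823 remainder 1
823 ÷ 2 = 411 remainder 1
411 ÷ 2 = 205 remainder 1
205 ÷ 2 = 102 remainder 1
102 ÷ 2 = 51 remainder 0
51 ÷ 2 = 25 remainder 1
25 ÷ 2 = 12 remainder 1
12 ÷ 2 = 6 remainder 0
6 ÷ 2 = 3 remainder 0
3 ÷ 2 = 1 remainder 1
1 ÷ 2 = 0 remainder 1
Reading remainders bottom-up:
= 1100110111100000


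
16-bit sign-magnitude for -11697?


Sign bit: 1 (negative)
Magnitude: 11697 = 010110110110001
= 1010110110110001


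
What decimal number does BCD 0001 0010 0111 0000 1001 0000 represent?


Each 4-bit group → digit:
  0001 → 1
  0010 → 2
  0111 → 7
  0000 → 0
  1001 → 9
  0000 → 0
= 127090


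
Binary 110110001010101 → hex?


Group into 4-bit nibbles: 0110110001010101
  0110 = 6
  1100 = C
  0101 = 5
  0101 = 5
= 0x6C55


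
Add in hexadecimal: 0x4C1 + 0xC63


Align and add column by column (LSB to MSB, each column mod 16 with carry):
  04C1
+ 0C63
  ----
  col 0: 1(1) + 3(3) + 0 (carry in) = 4 → 4(4), carry out 0
  col 1: C(12) + 6(6) + 0 (carry in) = 18 → 2(2), carry out 1
  col 2: 4(4) + C(12) + 1 (carry in) = 17 → 1(1), carry out 1
  col 3: 0(0) + 0(0) + 1 (carry in) = 1 → 1(1), carry out 0
Reading digits MSB→LSB: 1124
Strip leading zeros: 1124
= 0x1124


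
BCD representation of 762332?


Each digit → 4-bit binary:
  7 → 0111
  6 → 0110
  2 → 0010
  3 → 0011
  3 → 0011
  2 → 0010
= 0111 0110 0010 0011 0011 0010


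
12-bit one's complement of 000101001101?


Original: 000101001101
Invert all bits:
  bit 0: 0 → 1
  bit 1: 0 → 1
  bit 2: 0 → 1
  bit 3: 1 → 0
  bit 4: 0 → 1
  bit 5: 1 → 0
  bit 6: 0 → 1
  bit 7: 0 → 1
  bit 8: 1 → 0
  bit 9: 1 → 0
  bit 10: 0 → 1
  bit 11: 1 → 0
= 111010110010


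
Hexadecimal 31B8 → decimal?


Positional values:
Position 0: 8 × 16^0 = 8 × 1 = 8
Position 1: B × 16^1 = 11 × 16 = 176
Position 2: 1 × 16^2 = 1 × 256 = 256
Position 3: 3 × 16^3 = 3 × 4096 = 12288
Sum = 8 + 176 + 256 + 12288
= 12728


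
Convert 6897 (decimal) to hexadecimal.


Divide by 16 repeatedly:
6897 ÷ 16 = 431 remainder 1 (1)
431 ÷ 16 = 26 remainder 15 (F)
26 ÷ 16 = 1 remainder 10 (A)
1 ÷ 16 = 0 remainder 1 (1)
Reading remainders bottom-up:
= 0x1AF1


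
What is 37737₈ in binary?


Each octal digit → 3 binary bits:
  3 = 011
  7 = 111
  7 = 111
  3 = 011
  7 = 111
Concatenate: 011 111 111 011 111
= 011111111011111


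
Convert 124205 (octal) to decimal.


Positional values:
Position 0: 5 × 8^0 = 5
Position 1: 0 × 8^1 = 0
Position 2: 2 × 8^2 = 128
Position 3: 4 × 8^3 = 2048
Position 4: 2 × 8^4 = 8192
Position 5: 1 × 8^5 = 32768
Sum = 5 + 0 + 128 + 2048 + 8192 + 32768
= 43141


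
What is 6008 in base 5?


Divide by 5 repeatedly:
6008 ÷ 5 = 1201 remainder 3
1201 ÷ 5 = 240 remainder 1
240 ÷ 5 = 48 remainder 0
48 ÷ 5 = 9 remainder 3
9 ÷ 5 = 1 remainder 4
1 ÷ 5 = 0 remainder 1
Reading remainders bottom-up:
= 143013


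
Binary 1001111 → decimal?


Positional values:
Bit 0: 1 × 2^0 = 1
Bit 1: 1 × 2^1 = 2
Bit 2: 1 × 2^2 = 4
Bit 3: 1 × 2^3 = 8
Bit 6: 1 × 2^6 = 64
Sum = 1 + 2 + 4 + 8 + 64
= 79


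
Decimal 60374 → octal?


Divide by 8 repeatedly:
60374 ÷ 8 = 7546 remainder 6
7546 ÷ 8 = 943 remainder 2
943 ÷ 8 = 117 remainder 7
117 ÷ 8 = 14 remainder 5
14 ÷ 8 = 1 remainder 6
1 ÷ 8 = 0 remainder 1
Reading remainders bottom-up:
= 0o165726


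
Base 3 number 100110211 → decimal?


Positional values (base 3):
  1 × 3^0 = 1 × 1 = 1
  1 × 3^1 = 1 × 3 = 3
  2 × 3^2 = 2 × 9 = 18
  0 × 3^3 = 0 × 27 = 0
  1 × 3^4 = 1 × 81 = 81
  1 × 3^5 = 1 × 243 = 243
  0 × 3^6 = 0 × 729 = 0
  0 × 3^7 = 0 × 2187 = 0
  1 × 3^8 = 1 × 6561 = 6561
Sum = 1 + 3 + 18 + 0 + 81 + 243 + 0 + 0 + 6561
= 6907


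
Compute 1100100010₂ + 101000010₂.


Align and add column by column (LSB to MSB, carry propagating):
  01100100010
+ 00101000010
  -----------
  col 0: 0 + 0 + 0 (carry in) = 0 → bit 0, carry out 0
  col 1: 1 + 1 + 0 (carry in) = 2 → bit 0, carry out 1
  col 2: 0 + 0 + 1 (carry in) = 1 → bit 1, carry out 0
  col 3: 0 + 0 + 0 (carry in) = 0 → bit 0, carry out 0
  col 4: 0 + 0 + 0 (carry in) = 0 → bit 0, carry out 0
  col 5: 1 + 0 + 0 (carry in) = 1 → bit 1, carry out 0
  col 6: 0 + 1 + 0 (carry in) = 1 → bit 1, carry out 0
  col 7: 0 + 0 + 0 (carry in) = 0 → bit 0, carry out 0
  col 8: 1 + 1 + 0 (carry in) = 2 → bit 0, carry out 1
  col 9: 1 + 0 + 1 (carry in) = 2 → bit 0, carry out 1
  col 10: 0 + 0 + 1 (carry in) = 1 → bit 1, carry out 0
Reading bits MSB→LSB: 10001100100
Strip leading zeros: 10001100100
= 10001100100


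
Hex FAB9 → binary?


Each hex digit → 4 binary bits:
  F = 1111
  A = 1010
  B = 1011
  9 = 1001
Concatenate: 1111 1010 1011 1001
= 1111101010111001


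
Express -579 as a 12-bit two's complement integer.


Original: 001001000011
Step 1 - Invert all bits: 110110111100
Step 2 - Add 1: 110110111100 + 1
= 110110111101 (represents -579)


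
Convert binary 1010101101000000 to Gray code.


Binary: 1010101101000000
Gray code: G = B XOR (B >> 1)
B >> 1 = 0101010110100000
1010101101000000 XOR 0101010110100000:
  1 XOR 0 = 1
  0 XOR 1 = 1
  1 XOR 0 = 1
  0 XOR 1 = 1
  1 XOR 0 = 1
  0 XOR 1 = 1
  1 XOR 0 = 1
  1 XOR 1 = 0
  0 XOR 1 = 1
  1 XOR 0 = 1
  0 XOR 1 = 1
  0 XOR 0 = 0
  0 XOR 0 = 0
  0 XOR 0 = 0
  0 XOR 0 = 0
  0 XOR 0 = 0
= 1111111011100000


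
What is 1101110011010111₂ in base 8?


Group into 3-bit groups: 001101110011010111
  001 = 1
  101 = 5
  110 = 6
  011 = 3
  010 = 2
  111 = 7
= 0o156327


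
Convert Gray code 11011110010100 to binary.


Gray code: 11011110010100
MSB stays the same: 1
Each subsequent bit = prev_binary XOR current_gray:
  B[1] = 1 XOR 1 = 0
  B[2] = 0 XOR 0 = 0
  B[3] = 0 XOR 1 = 1
  B[4] = 1 XOR 1 = 0
  B[5] = 0 XOR 1 = 1
  B[6] = 1 XOR 1 = 0
  B[7] = 0 XOR 0 = 0
  B[8] = 0 XOR 0 = 0
  B[9] = 0 XOR 1 = 1
  B[10] = 1 XOR 0 = 1
  B[11] = 1 XOR 1 = 0
  B[12] = 0 XOR 0 = 0
  B[13] = 0 XOR 0 = 0
= 10010100011000 (9496 decimal)


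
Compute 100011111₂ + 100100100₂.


Align and add column by column (LSB to MSB, carry propagating):
  0100011111
+ 0100100100
  ----------
  col 0: 1 + 0 + 0 (carry in) = 1 → bit 1, carry out 0
  col 1: 1 + 0 + 0 (carry in) = 1 → bit 1, carry out 0
  col 2: 1 + 1 + 0 (carry in) = 2 → bit 0, carry out 1
  col 3: 1 + 0 + 1 (carry in) = 2 → bit 0, carry out 1
  col 4: 1 + 0 + 1 (carry in) = 2 → bit 0, carry out 1
  col 5: 0 + 1 + 1 (carry in) = 2 → bit 0, carry out 1
  col 6: 0 + 0 + 1 (carry in) = 1 → bit 1, carry out 0
  col 7: 0 + 0 + 0 (carry in) = 0 → bit 0, carry out 0
  col 8: 1 + 1 + 0 (carry in) = 2 → bit 0, carry out 1
  col 9: 0 + 0 + 1 (carry in) = 1 → bit 1, carry out 0
Reading bits MSB→LSB: 1001000011
Strip leading zeros: 1001000011
= 1001000011


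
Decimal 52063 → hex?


Divide by 16 repeatedly:
52063 ÷ 16 = 3253 remainder 15 (F)
3253 ÷ 16 = 203 remainder 5 (5)
203 ÷ 16 = 12 remainder 11 (B)
12 ÷ 16 = 0 remainder 12 (C)
Reading remainders bottom-up:
= 0xCB5F


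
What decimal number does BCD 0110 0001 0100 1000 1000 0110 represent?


Each 4-bit group → digit:
  0110 → 6
  0001 → 1
  0100 → 4
  1000 → 8
  1000 → 8
  0110 → 6
= 614886


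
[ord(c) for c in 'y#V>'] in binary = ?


String: 'y#V>'  (4 characters)
Per-character ASCII lookup:
  'y': lowercase starts at 97: 'y' = 97 + 24 = 121 → 1111001
  '#': special character: '#' = 35 → 100011
  'V': uppercase starts at 65: 'V' = 65 + 21 = 86 → 1010110
  '>': special character: '>' = 62 → 111110
= 1111001 100011 1010110 111110


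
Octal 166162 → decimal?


Positional values:
Position 0: 2 × 8^0 = 2
Position 1: 6 × 8^1 = 48
Position 2: 1 × 8^2 = 64
Position 3: 6 × 8^3 = 3072
Position 4: 6 × 8^4 = 24576
Position 5: 1 × 8^5 = 32768
Sum = 2 + 48 + 64 + 3072 + 24576 + 32768
= 60530


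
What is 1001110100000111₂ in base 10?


Positional values:
Bit 0: 1 × 2^0 = 1
Bit 1: 1 × 2^1 = 2
Bit 2: 1 × 2^2 = 4
Bit 8: 1 × 2^8 = 256
Bit 10: 1 × 2^10 = 1024
Bit 11: 1 × 2^11 = 2048
Bit 12: 1 × 2^12 = 4096
Bit 15: 1 × 2^15 = 32768
Sum = 1 + 2 + 4 + 256 + 1024 + 2048 + 4096 + 32768
= 40199


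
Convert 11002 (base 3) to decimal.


Positional values (base 3):
  2 × 3^0 = 2 × 1 = 2
  0 × 3^1 = 0 × 3 = 0
  0 × 3^2 = 0 × 9 = 0
  1 × 3^3 = 1 × 27 = 27
  1 × 3^4 = 1 × 81 = 81
Sum = 2 + 0 + 0 + 27 + 81
= 110


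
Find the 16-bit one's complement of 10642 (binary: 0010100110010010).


Original: 0010100110010010
Invert all bits:
  bit 0: 0 → 1
  bit 1: 0 → 1
  bit 2: 1 → 0
  bit 3: 0 → 1
  bit 4: 1 → 0
  bit 5: 0 → 1
  bit 6: 0 → 1
  bit 7: 1 → 0
  bit 8: 1 → 0
  bit 9: 0 → 1
  bit 10: 0 → 1
  bit 11: 1 → 0
  bit 12: 0 → 1
  bit 13: 0 → 1
  bit 14: 1 → 0
  bit 15: 0 → 1
= 1101011001101101


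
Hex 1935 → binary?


Each hex digit → 4 binary bits:
  1 = 0001
  9 = 1001
  3 = 0011
  5 = 0101
Concatenate: 0001 1001 0011 0101
= 0001100100110101


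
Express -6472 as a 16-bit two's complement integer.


Original: 0001100101001000
Step 1 - Invert all bits: 1110011010110111
Step 2 - Add 1: 1110011010110111 + 1
= 1110011010111000 (represents -6472)


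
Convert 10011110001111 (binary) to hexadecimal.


Group into 4-bit nibbles: 0010011110001111
  0010 = 2
  0111 = 7
  1000 = 8
  1111 = F
= 0x278F


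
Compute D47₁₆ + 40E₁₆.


Align and add column by column (LSB to MSB, each column mod 16 with carry):
  0D47
+ 040E
  ----
  col 0: 7(7) + E(14) + 0 (carry in) = 21 → 5(5), carry out 1
  col 1: 4(4) + 0(0) + 1 (carry in) = 5 → 5(5), carry out 0
  col 2: D(13) + 4(4) + 0 (carry in) = 17 → 1(1), carry out 1
  col 3: 0(0) + 0(0) + 1 (carry in) = 1 → 1(1), carry out 0
Reading digits MSB→LSB: 1155
Strip leading zeros: 1155
= 0x1155


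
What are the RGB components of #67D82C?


Hex: #67D82C
R = 67₁₆ = 103
G = D8₁₆ = 216
B = 2C₁₆ = 44
= RGB(103, 216, 44)


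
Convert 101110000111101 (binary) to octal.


Group into 3-bit groups: 101110000111101
  101 = 5
  110 = 6
  000 = 0
  111 = 7
  101 = 5
= 0o56075


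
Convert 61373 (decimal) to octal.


Divide by 8 repeatedly:
61373 ÷ 8 = 7671 remainder 5
7671 ÷ 8 = 958 remainder 7
958 ÷ 8 = 119 remainder 6
119 ÷ 8 = 14 remainder 7
14 ÷ 8 = 1 remainder 6
1 ÷ 8 = 0 remainder 1
Reading remainders bottom-up:
= 0o167675


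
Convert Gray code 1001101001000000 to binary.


Gray code: 1001101001000000
MSB stays the same: 1
Each subsequent bit = prev_binary XOR current_gray:
  B[1] = 1 XOR 0 = 1
  B[2] = 1 XOR 0 = 1
  B[3] = 1 XOR 1 = 0
  B[4] = 0 XOR 1 = 1
  B[5] = 1 XOR 0 = 1
  B[6] = 1 XOR 1 = 0
  B[7] = 0 XOR 0 = 0
  B[8] = 0 XOR 0 = 0
  B[9] = 0 XOR 1 = 1
  B[10] = 1 XOR 0 = 1
  B[11] = 1 XOR 0 = 1
  B[12] = 1 XOR 0 = 1
  B[13] = 1 XOR 0 = 1
  B[14] = 1 XOR 0 = 1
  B[15] = 1 XOR 0 = 1
= 1110110001111111 (60543 decimal)


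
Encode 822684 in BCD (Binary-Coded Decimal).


Each digit → 4-bit binary:
  8 → 1000
  2 → 0010
  2 → 0010
  6 → 0110
  8 → 1000
  4 → 0100
= 1000 0010 0010 0110 1000 0100


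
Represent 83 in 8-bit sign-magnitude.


Sign bit: 0 (positive)
Magnitude: 83 = 1010011
= 01010011


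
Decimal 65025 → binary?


Divide by 2 repeatedly:
65025 ÷ 2 = 32512 remainder 1
32512 ÷ 2 = 16256 remainder 0
16256 ÷ 2 = 8128 remainder 0
8128 ÷ 2 = 4064 remainder 0
4064 ÷ 2 = 2032 remainder 0
2032 ÷ 2 = 1016 remainder 0
1016 ÷ 2 = 508 remainder 0
508 ÷ 2 = 254 remainder 0
254 ÷ 2 = 127 remainder 0
127 ÷ 2 = 63 remainder 1
63 ÷ 2 = 31 remainder 1
31 ÷ 2 = 15 remainder 1
15 ÷ 2 = 7 remainder 1
7 ÷ 2 = 3 remainder 1
3 ÷ 2 = 1 remainder 1
1 ÷ 2 = 0 remainder 1
Reading remainders bottom-up:
= 1111111000000001


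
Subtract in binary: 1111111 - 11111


Align and subtract column by column (LSB to MSB, borrowing when needed):
  1111111
- 0011111
  -------
  col 0: (1 - 0 borrow-in) - 1 → 1 - 1 = 0, borrow out 0
  col 1: (1 - 0 borrow-in) - 1 → 1 - 1 = 0, borrow out 0
  col 2: (1 - 0 borrow-in) - 1 → 1 - 1 = 0, borrow out 0
  col 3: (1 - 0 borrow-in) - 1 → 1 - 1 = 0, borrow out 0
  col 4: (1 - 0 borrow-in) - 1 → 1 - 1 = 0, borrow out 0
  col 5: (1 - 0 borrow-in) - 0 → 1 - 0 = 1, borrow out 0
  col 6: (1 - 0 borrow-in) - 0 → 1 - 0 = 1, borrow out 0
Reading bits MSB→LSB: 1100000
Strip leading zeros: 1100000
= 1100000


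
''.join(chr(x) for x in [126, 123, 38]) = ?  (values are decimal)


Codes (decimal): 126 123 38
Per-code ASCII lookup:
  126  (special character) → '~'
  123  (special character) → '{'
  38  (special character) → '&'
= '~{&'


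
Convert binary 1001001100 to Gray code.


Binary: 1001001100
Gray code: G = B XOR (B >> 1)
B >> 1 = 0100100110
1001001100 XOR 0100100110:
  1 XOR 0 = 1
  0 XOR 1 = 1
  0 XOR 0 = 0
  1 XOR 0 = 1
  0 XOR 1 = 1
  0 XOR 0 = 0
  1 XOR 0 = 1
  1 XOR 1 = 0
  0 XOR 1 = 1
  0 XOR 0 = 0
= 1101101010


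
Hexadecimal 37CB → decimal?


Positional values:
Position 0: B × 16^0 = 11 × 1 = 11
Position 1: C × 16^1 = 12 × 16 = 192
Position 2: 7 × 16^2 = 7 × 256 = 1792
Position 3: 3 × 16^3 = 3 × 4096 = 12288
Sum = 11 + 192 + 1792 + 12288
= 14283


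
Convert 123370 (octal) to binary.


Each octal digit → 3 binary bits:
  1 = 001
  2 = 010
  3 = 011
  3 = 011
  7 = 111
  0 = 000
Concatenate: 001 010 011 011 111 000
= 001010011011111000


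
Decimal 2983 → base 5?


Divide by 5 repeatedly:
2983 ÷ 5 = 596 remainder 3
596 ÷ 5 = 119 remainder 1
119 ÷ 5 = 23 remainder 4
23 ÷ 5 = 4 remainder 3
4 ÷ 5 = 0 remainder 4
Reading remainders bottom-up:
= 43413


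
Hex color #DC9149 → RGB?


Hex: #DC9149
R = DC₁₆ = 220
G = 91₁₆ = 145
B = 49₁₆ = 73
= RGB(220, 145, 73)


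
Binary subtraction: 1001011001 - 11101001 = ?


Align and subtract column by column (LSB to MSB, borrowing when needed):
  1001011001
- 0011101001
  ----------
  col 0: (1 - 0 borrow-in) - 1 → 1 - 1 = 0, borrow out 0
  col 1: (0 - 0 borrow-in) - 0 → 0 - 0 = 0, borrow out 0
  col 2: (0 - 0 borrow-in) - 0 → 0 - 0 = 0, borrow out 0
  col 3: (1 - 0 borrow-in) - 1 → 1 - 1 = 0, borrow out 0
  col 4: (1 - 0 borrow-in) - 0 → 1 - 0 = 1, borrow out 0
  col 5: (0 - 0 borrow-in) - 1 → borrow from next column: (0+2) - 1 = 1, borrow out 1
  col 6: (1 - 1 borrow-in) - 1 → borrow from next column: (0+2) - 1 = 1, borrow out 1
  col 7: (0 - 1 borrow-in) - 1 → borrow from next column: (-1+2) - 1 = 0, borrow out 1
  col 8: (0 - 1 borrow-in) - 0 → borrow from next column: (-1+2) - 0 = 1, borrow out 1
  col 9: (1 - 1 borrow-in) - 0 → 0 - 0 = 0, borrow out 0
Reading bits MSB→LSB: 0101110000
Strip leading zeros: 101110000
= 101110000


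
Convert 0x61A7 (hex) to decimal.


Positional values:
Position 0: 7 × 16^0 = 7 × 1 = 7
Position 1: A × 16^1 = 10 × 16 = 160
Position 2: 1 × 16^2 = 1 × 256 = 256
Position 3: 6 × 16^3 = 6 × 4096 = 24576
Sum = 7 + 160 + 256 + 24576
= 24999


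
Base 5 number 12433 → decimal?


Positional values (base 5):
  3 × 5^0 = 3 × 1 = 3
  3 × 5^1 = 3 × 5 = 15
  4 × 5^2 = 4 × 25 = 100
  2 × 5^3 = 2 × 125 = 250
  1 × 5^4 = 1 × 625 = 625
Sum = 3 + 15 + 100 + 250 + 625
= 993


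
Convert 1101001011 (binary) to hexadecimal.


Group into 4-bit nibbles: 001101001011
  0011 = 3
  0100 = 4
  1011 = B
= 0x34B


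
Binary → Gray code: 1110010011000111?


Binary: 1110010011000111
Gray code: G = B XOR (B >> 1)
B >> 1 = 0111001001100011
1110010011000111 XOR 0111001001100011:
  1 XOR 0 = 1
  1 XOR 1 = 0
  1 XOR 1 = 0
  0 XOR 1 = 1
  0 XOR 0 = 0
  1 XOR 0 = 1
  0 XOR 1 = 1
  0 XOR 0 = 0
  1 XOR 0 = 1
  1 XOR 1 = 0
  0 XOR 1 = 1
  0 XOR 0 = 0
  0 XOR 0 = 0
  1 XOR 0 = 1
  1 XOR 1 = 0
  1 XOR 1 = 0
= 1001011010100100


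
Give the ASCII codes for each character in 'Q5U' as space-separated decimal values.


String: 'Q5U'  (3 characters)
Per-character ASCII lookup:
  'Q': uppercase starts at 65: 'Q' = 65 + 16 = 81
  '5': digits start at 48: '5' = 48 + 5 = 53
  'U': uppercase starts at 65: 'U' = 65 + 20 = 85
= 81 53 85


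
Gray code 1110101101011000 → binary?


Gray code: 1110101101011000
MSB stays the same: 1
Each subsequent bit = prev_binary XOR current_gray:
  B[1] = 1 XOR 1 = 0
  B[2] = 0 XOR 1 = 1
  B[3] = 1 XOR 0 = 1
  B[4] = 1 XOR 1 = 0
  B[5] = 0 XOR 0 = 0
  B[6] = 0 XOR 1 = 1
  B[7] = 1 XOR 1 = 0
  B[8] = 0 XOR 0 = 0
  B[9] = 0 XOR 1 = 1
  B[10] = 1 XOR 0 = 1
  B[11] = 1 XOR 1 = 0
  B[12] = 0 XOR 1 = 1
  B[13] = 1 XOR 0 = 1
  B[14] = 1 XOR 0 = 1
  B[15] = 1 XOR 0 = 1
= 1011001001101111 (45679 decimal)


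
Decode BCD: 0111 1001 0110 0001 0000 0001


Each 4-bit group → digit:
  0111 → 7
  1001 → 9
  0110 → 6
  0001 → 1
  0000 → 0
  0001 → 1
= 796101


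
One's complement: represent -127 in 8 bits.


Original: 01111111
Invert all bits:
  bit 0: 0 → 1
  bit 1: 1 → 0
  bit 2: 1 → 0
  bit 3: 1 → 0
  bit 4: 1 → 0
  bit 5: 1 → 0
  bit 6: 1 → 0
  bit 7: 1 → 0
= 10000000


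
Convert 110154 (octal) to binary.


Each octal digit → 3 binary bits:
  1 = 001
  1 = 001
  0 = 000
  1 = 001
  5 = 101
  4 = 100
Concatenate: 001 001 000 001 101 100
= 001001000001101100


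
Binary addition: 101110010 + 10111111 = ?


Align and add column by column (LSB to MSB, carry propagating):
  0101110010
+ 0010111111
  ----------
  col 0: 0 + 1 + 0 (carry in) = 1 → bit 1, carry out 0
  col 1: 1 + 1 + 0 (carry in) = 2 → bit 0, carry out 1
  col 2: 0 + 1 + 1 (carry in) = 2 → bit 0, carry out 1
  col 3: 0 + 1 + 1 (carry in) = 2 → bit 0, carry out 1
  col 4: 1 + 1 + 1 (carry in) = 3 → bit 1, carry out 1
  col 5: 1 + 1 + 1 (carry in) = 3 → bit 1, carry out 1
  col 6: 1 + 0 + 1 (carry in) = 2 → bit 0, carry out 1
  col 7: 0 + 1 + 1 (carry in) = 2 → bit 0, carry out 1
  col 8: 1 + 0 + 1 (carry in) = 2 → bit 0, carry out 1
  col 9: 0 + 0 + 1 (carry in) = 1 → bit 1, carry out 0
Reading bits MSB→LSB: 1000110001
Strip leading zeros: 1000110001
= 1000110001


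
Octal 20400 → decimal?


Positional values:
Position 0: 0 × 8^0 = 0
Position 1: 0 × 8^1 = 0
Position 2: 4 × 8^2 = 256
Position 3: 0 × 8^3 = 0
Position 4: 2 × 8^4 = 8192
Sum = 0 + 0 + 256 + 0 + 8192
= 8448


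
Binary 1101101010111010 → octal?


Group into 3-bit groups: 001101101010111010
  001 = 1
  101 = 5
  101 = 5
  010 = 2
  111 = 7
  010 = 2
= 0o155272


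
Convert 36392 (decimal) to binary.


Divide by 2 repeatedly:
36392 ÷ 2 = 18196 remainder 0
18196 ÷ 2 = 9098 remainder 0
9098 ÷ 2 = 4549 remainder 0
4549 ÷ 2 = 2274 remainder 1
2274 ÷ 2 = 1137 remainder 0
1137 ÷ 2 = 568 remainder 1
568 ÷ 2 = 284 remainder 0
284 ÷ 2 = 142 remainder 0
142 ÷ 2 = 71 remainder 0
71 ÷ 2 = 35 remainder 1
35 ÷ 2 = 17 remainder 1
17 ÷ 2 = 8 remainder 1
8 ÷ 2 = 4 remainder 0
4 ÷ 2 = 2 remainder 0
2 ÷ 2 = 1 remainder 0
1 ÷ 2 = 0 remainder 1
Reading remainders bottom-up:
= 1000111000101000


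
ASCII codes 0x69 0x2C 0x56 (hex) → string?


Codes (hex): 0x69 0x2C 0x56
Per-code ASCII lookup:
  0x69 = 105  (range 97-122: lowercase, 105 - 97 = 8) → 'i'
  0x2C = 44  (special character) → ','
  0x56 = 86  (range 65-90: uppercase, 86 - 65 = 21) → 'V'
= 'i,V'


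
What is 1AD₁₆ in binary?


Each hex digit → 4 binary bits:
  1 = 0001
  A = 1010
  D = 1101
Concatenate: 0001 1010 1101
= 000110101101


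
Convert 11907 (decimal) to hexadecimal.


Divide by 16 repeatedly:
11907 ÷ 16 = 744 remainder 3 (3)
744 ÷ 16 = 46 remainder 8 (8)
46 ÷ 16 = 2 remainder 14 (E)
2 ÷ 16 = 0 remainder 2 (2)
Reading remainders bottom-up:
= 0x2E83


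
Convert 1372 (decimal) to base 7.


Divide by 7 repeatedly:
1372 ÷ 7 = 196 remainder 0
196 ÷ 7 = 28 remainder 0
28 ÷ 7 = 4 remainder 0
4 ÷ 7 = 0 remainder 4
Reading remainders bottom-up:
= 4000


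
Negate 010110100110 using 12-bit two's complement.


Original: 010110100110
Step 1 - Invert all bits: 101001011001
Step 2 - Add 1: 101001011001 + 1
= 101001011010 (represents -1446)


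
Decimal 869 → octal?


Divide by 8 repeatedly:
869 ÷ 8 = 108 remainder 5
108 ÷ 8 = 13 remainder 4
13 ÷ 8 = 1 remainder 5
1 ÷ 8 = 0 remainder 1
Reading remainders bottom-up:
= 0o1545


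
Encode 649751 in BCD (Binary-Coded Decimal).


Each digit → 4-bit binary:
  6 → 0110
  4 → 0100
  9 → 1001
  7 → 0111
  5 → 0101
  1 → 0001
= 0110 0100 1001 0111 0101 0001


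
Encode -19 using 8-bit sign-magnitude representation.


Sign bit: 1 (negative)
Magnitude: 19 = 0010011
= 10010011


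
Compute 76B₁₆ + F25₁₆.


Align and add column by column (LSB to MSB, each column mod 16 with carry):
  076B
+ 0F25
  ----
  col 0: B(11) + 5(5) + 0 (carry in) = 16 → 0(0), carry out 1
  col 1: 6(6) + 2(2) + 1 (carry in) = 9 → 9(9), carry out 0
  col 2: 7(7) + F(15) + 0 (carry in) = 22 → 6(6), carry out 1
  col 3: 0(0) + 0(0) + 1 (carry in) = 1 → 1(1), carry out 0
Reading digits MSB→LSB: 1690
Strip leading zeros: 1690
= 0x1690


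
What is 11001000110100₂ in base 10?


Positional values:
Bit 2: 1 × 2^2 = 4
Bit 4: 1 × 2^4 = 16
Bit 5: 1 × 2^5 = 32
Bit 9: 1 × 2^9 = 512
Bit 12: 1 × 2^12 = 4096
Bit 13: 1 × 2^13 = 8192
Sum = 4 + 16 + 32 + 512 + 4096 + 8192
= 12852


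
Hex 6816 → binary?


Each hex digit → 4 binary bits:
  6 = 0110
  8 = 1000
  1 = 0001
  6 = 0110
Concatenate: 0110 1000 0001 0110
= 0110100000010110


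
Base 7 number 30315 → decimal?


Positional values (base 7):
  5 × 7^0 = 5 × 1 = 5
  1 × 7^1 = 1 × 7 = 7
  3 × 7^2 = 3 × 49 = 147
  0 × 7^3 = 0 × 343 = 0
  3 × 7^4 = 3 × 2401 = 7203
Sum = 5 + 7 + 147 + 0 + 7203
= 7362


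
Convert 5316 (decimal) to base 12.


Divide by 12 repeatedly:
5316 ÷ 12 = 443 remainder 0
443 ÷ 12 = 36 remainder 11
36 ÷ 12 = 3 remainder 0
3 ÷ 12 = 0 remainder 3
Reading remainders bottom-up:
= 30B0


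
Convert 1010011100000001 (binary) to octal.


Group into 3-bit groups: 001010011100000001
  001 = 1
  010 = 2
  011 = 3
  100 = 4
  000 = 0
  001 = 1
= 0o123401


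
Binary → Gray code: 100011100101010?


Binary: 100011100101010
Gray code: G = B XOR (B >> 1)
B >> 1 = 010001110010101
100011100101010 XOR 010001110010101:
  1 XOR 0 = 1
  0 XOR 1 = 1
  0 XOR 0 = 0
  0 XOR 0 = 0
  1 XOR 0 = 1
  1 XOR 1 = 0
  1 XOR 1 = 0
  0 XOR 1 = 1
  0 XOR 0 = 0
  1 XOR 0 = 1
  0 XOR 1 = 1
  1 XOR 0 = 1
  0 XOR 1 = 1
  1 XOR 0 = 1
  0 XOR 1 = 1
= 110010010111111


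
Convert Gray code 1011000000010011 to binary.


Gray code: 1011000000010011
MSB stays the same: 1
Each subsequent bit = prev_binary XOR current_gray:
  B[1] = 1 XOR 0 = 1
  B[2] = 1 XOR 1 = 0
  B[3] = 0 XOR 1 = 1
  B[4] = 1 XOR 0 = 1
  B[5] = 1 XOR 0 = 1
  B[6] = 1 XOR 0 = 1
  B[7] = 1 XOR 0 = 1
  B[8] = 1 XOR 0 = 1
  B[9] = 1 XOR 0 = 1
  B[10] = 1 XOR 0 = 1
  B[11] = 1 XOR 1 = 0
  B[12] = 0 XOR 0 = 0
  B[13] = 0 XOR 0 = 0
  B[14] = 0 XOR 1 = 1
  B[15] = 1 XOR 1 = 0
= 1101111111100010 (57314 decimal)


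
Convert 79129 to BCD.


Each digit → 4-bit binary:
  7 → 0111
  9 → 1001
  1 → 0001
  2 → 0010
  9 → 1001
= 0111 1001 0001 0010 1001


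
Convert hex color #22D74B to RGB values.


Hex: #22D74B
R = 22₁₆ = 34
G = D7₁₆ = 215
B = 4B₁₆ = 75
= RGB(34, 215, 75)


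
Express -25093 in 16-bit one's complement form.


Original: 0110001000000101
Invert all bits:
  bit 0: 0 → 1
  bit 1: 1 → 0
  bit 2: 1 → 0
  bit 3: 0 → 1
  bit 4: 0 → 1
  bit 5: 0 → 1
  bit 6: 1 → 0
  bit 7: 0 → 1
  bit 8: 0 → 1
  bit 9: 0 → 1
  bit 10: 0 → 1
  bit 11: 0 → 1
  bit 12: 0 → 1
  bit 13: 1 → 0
  bit 14: 0 → 1
  bit 15: 1 → 0
= 1001110111111010


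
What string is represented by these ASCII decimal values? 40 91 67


Codes (decimal): 40 91 67
Per-code ASCII lookup:
  40  (special character) → '('
  91  (special character) → '['
  67  (range 65-90: uppercase, 67 - 65 = 2) → 'C'
= '([C'


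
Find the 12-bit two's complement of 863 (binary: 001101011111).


Original: 001101011111
Step 1 - Invert all bits: 110010100000
Step 2 - Add 1: 110010100000 + 1
= 110010100001 (represents -863)


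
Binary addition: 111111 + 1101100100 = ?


Align and add column by column (LSB to MSB, carry propagating):
  00000111111
+ 01101100100
  -----------
  col 0: 1 + 0 + 0 (carry in) = 1 → bit 1, carry out 0
  col 1: 1 + 0 + 0 (carry in) = 1 → bit 1, carry out 0
  col 2: 1 + 1 + 0 (carry in) = 2 → bit 0, carry out 1
  col 3: 1 + 0 + 1 (carry in) = 2 → bit 0, carry out 1
  col 4: 1 + 0 + 1 (carry in) = 2 → bit 0, carry out 1
  col 5: 1 + 1 + 1 (carry in) = 3 → bit 1, carry out 1
  col 6: 0 + 1 + 1 (carry in) = 2 → bit 0, carry out 1
  col 7: 0 + 0 + 1 (carry in) = 1 → bit 1, carry out 0
  col 8: 0 + 1 + 0 (carry in) = 1 → bit 1, carry out 0
  col 9: 0 + 1 + 0 (carry in) = 1 → bit 1, carry out 0
  col 10: 0 + 0 + 0 (carry in) = 0 → bit 0, carry out 0
Reading bits MSB→LSB: 01110100011
Strip leading zeros: 1110100011
= 1110100011


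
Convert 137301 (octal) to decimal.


Positional values:
Position 0: 1 × 8^0 = 1
Position 1: 0 × 8^1 = 0
Position 2: 3 × 8^2 = 192
Position 3: 7 × 8^3 = 3584
Position 4: 3 × 8^4 = 12288
Position 5: 1 × 8^5 = 32768
Sum = 1 + 0 + 192 + 3584 + 12288 + 32768
= 48833


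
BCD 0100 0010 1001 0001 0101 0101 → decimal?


Each 4-bit group → digit:
  0100 → 4
  0010 → 2
  1001 → 9
  0001 → 1
  0101 → 5
  0101 → 5
= 429155


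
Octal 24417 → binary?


Each octal digit → 3 binary bits:
  2 = 010
  4 = 100
  4 = 100
  1 = 001
  7 = 111
Concatenate: 010 100 100 001 111
= 010100100001111


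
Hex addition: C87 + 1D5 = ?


Align and add column by column (LSB to MSB, each column mod 16 with carry):
  0C87
+ 01D5
  ----
  col 0: 7(7) + 5(5) + 0 (carry in) = 12 → C(12), carry out 0
  col 1: 8(8) + D(13) + 0 (carry in) = 21 → 5(5), carry out 1
  col 2: C(12) + 1(1) + 1 (carry in) = 14 → E(14), carry out 0
  col 3: 0(0) + 0(0) + 0 (carry in) = 0 → 0(0), carry out 0
Reading digits MSB→LSB: 0E5C
Strip leading zeros: E5C
= 0xE5C


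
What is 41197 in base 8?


Divide by 8 repeatedly:
41197 ÷ 8 = 5149 remainder 5
5149 ÷ 8 = 643 remainder 5
643 ÷ 8 = 80 remainder 3
80 ÷ 8 = 10 remainder 0
10 ÷ 8 = 1 remainder 2
1 ÷ 8 = 0 remainder 1
Reading remainders bottom-up:
= 0o120355


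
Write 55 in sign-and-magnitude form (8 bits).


Sign bit: 0 (positive)
Magnitude: 55 = 0110111
= 00110111


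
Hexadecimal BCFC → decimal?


Positional values:
Position 0: C × 16^0 = 12 × 1 = 12
Position 1: F × 16^1 = 15 × 16 = 240
Position 2: C × 16^2 = 12 × 256 = 3072
Position 3: B × 16^3 = 11 × 4096 = 45056
Sum = 12 + 240 + 3072 + 45056
= 48380


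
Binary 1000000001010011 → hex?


Group into 4-bit nibbles: 1000000001010011
  1000 = 8
  0000 = 0
  0101 = 5
  0011 = 3
= 0x8053


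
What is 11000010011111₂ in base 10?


Positional values:
Bit 0: 1 × 2^0 = 1
Bit 1: 1 × 2^1 = 2
Bit 2: 1 × 2^2 = 4
Bit 3: 1 × 2^3 = 8
Bit 4: 1 × 2^4 = 16
Bit 7: 1 × 2^7 = 128
Bit 12: 1 × 2^12 = 4096
Bit 13: 1 × 2^13 = 8192
Sum = 1 + 2 + 4 + 8 + 16 + 128 + 4096 + 8192
= 12447


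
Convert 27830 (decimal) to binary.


Divide by 2 repeatedly:
27830 ÷ 2 = 13915 remainder 0
13915 ÷ 2 = 6957 remainder 1
6957 ÷ 2 = 3478 remainder 1
3478 ÷ 2 = 1739 remainder 0
1739 ÷ 2 = 869 remainder 1
869 ÷ 2 = 434 remainder 1
434 ÷ 2 = 217 remainder 0
217 ÷ 2 = 108 remainder 1
108 ÷ 2 = 54 remainder 0
54 ÷ 2 = 27 remainder 0
27 ÷ 2 = 13 remainder 1
13 ÷ 2 = 6 remainder 1
6 ÷ 2 = 3 remainder 0
3 ÷ 2 = 1 remainder 1
1 ÷ 2 = 0 remainder 1
Reading remainders bottom-up:
= 110110010110110


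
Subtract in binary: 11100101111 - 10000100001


Align and subtract column by column (LSB to MSB, borrowing when needed):
  11100101111
- 10000100001
  -----------
  col 0: (1 - 0 borrow-in) - 1 → 1 - 1 = 0, borrow out 0
  col 1: (1 - 0 borrow-in) - 0 → 1 - 0 = 1, borrow out 0
  col 2: (1 - 0 borrow-in) - 0 → 1 - 0 = 1, borrow out 0
  col 3: (1 - 0 borrow-in) - 0 → 1 - 0 = 1, borrow out 0
  col 4: (0 - 0 borrow-in) - 0 → 0 - 0 = 0, borrow out 0
  col 5: (1 - 0 borrow-in) - 1 → 1 - 1 = 0, borrow out 0
  col 6: (0 - 0 borrow-in) - 0 → 0 - 0 = 0, borrow out 0
  col 7: (0 - 0 borrow-in) - 0 → 0 - 0 = 0, borrow out 0
  col 8: (1 - 0 borrow-in) - 0 → 1 - 0 = 1, borrow out 0
  col 9: (1 - 0 borrow-in) - 0 → 1 - 0 = 1, borrow out 0
  col 10: (1 - 0 borrow-in) - 1 → 1 - 1 = 0, borrow out 0
Reading bits MSB→LSB: 01100001110
Strip leading zeros: 1100001110
= 1100001110


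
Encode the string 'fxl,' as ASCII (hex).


String: 'fxl,'  (4 characters)
Per-character ASCII lookup:
  'f': lowercase starts at 97: 'f' = 97 + 5 = 102 → 0x66
  'x': lowercase starts at 97: 'x' = 97 + 23 = 120 → 0x78
  'l': lowercase starts at 97: 'l' = 97 + 11 = 108 → 0x6C
  ',': special character: ',' = 44 → 0x2C
= 0x66 0x78 0x6C 0x2C


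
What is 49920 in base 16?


Divide by 16 repeatedly:
49920 ÷ 16 = 3120 remainder 0 (0)
3120 ÷ 16 = 195 remainder 0 (0)
195 ÷ 16 = 12 remainder 3 (3)
12 ÷ 16 = 0 remainder 12 (C)
Reading remainders bottom-up:
= 0xC300


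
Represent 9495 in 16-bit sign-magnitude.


Sign bit: 0 (positive)
Magnitude: 9495 = 010010100010111
= 0010010100010111


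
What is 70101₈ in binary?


Each octal digit → 3 binary bits:
  7 = 111
  0 = 000
  1 = 001
  0 = 000
  1 = 001
Concatenate: 111 000 001 000 001
= 111000001000001


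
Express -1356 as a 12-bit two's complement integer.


Original: 010101001100
Step 1 - Invert all bits: 101010110011
Step 2 - Add 1: 101010110011 + 1
= 101010110100 (represents -1356)


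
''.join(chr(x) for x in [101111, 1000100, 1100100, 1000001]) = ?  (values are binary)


Codes (binary): 101111 1000100 1100100 1000001
Per-code ASCII lookup:
  101111 = 47  (special character) → '/'
  1000100 = 68  (range 65-90: uppercase, 68 - 65 = 3) → 'D'
  1100100 = 100  (range 97-122: lowercase, 100 - 97 = 3) → 'd'
  1000001 = 65  (range 65-90: uppercase, 65 - 65 = 0) → 'A'
= '/DdA'


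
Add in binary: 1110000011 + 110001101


Align and add column by column (LSB to MSB, carry propagating):
  01110000011
+ 00110001101
  -----------
  col 0: 1 + 1 + 0 (carry in) = 2 → bit 0, carry out 1
  col 1: 1 + 0 + 1 (carry in) = 2 → bit 0, carry out 1
  col 2: 0 + 1 + 1 (carry in) = 2 → bit 0, carry out 1
  col 3: 0 + 1 + 1 (carry in) = 2 → bit 0, carry out 1
  col 4: 0 + 0 + 1 (carry in) = 1 → bit 1, carry out 0
  col 5: 0 + 0 + 0 (carry in) = 0 → bit 0, carry out 0
  col 6: 0 + 0 + 0 (carry in) = 0 → bit 0, carry out 0
  col 7: 1 + 1 + 0 (carry in) = 2 → bit 0, carry out 1
  col 8: 1 + 1 + 1 (carry in) = 3 → bit 1, carry out 1
  col 9: 1 + 0 + 1 (carry in) = 2 → bit 0, carry out 1
  col 10: 0 + 0 + 1 (carry in) = 1 → bit 1, carry out 0
Reading bits MSB→LSB: 10100010000
Strip leading zeros: 10100010000
= 10100010000


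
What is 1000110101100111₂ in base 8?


Group into 3-bit groups: 001000110101100111
  001 = 1
  000 = 0
  110 = 6
  101 = 5
  100 = 4
  111 = 7
= 0o106547


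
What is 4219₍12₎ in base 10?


Positional values (base 12):
  9 × 12^0 = 9 × 1 = 9
  1 × 12^1 = 1 × 12 = 12
  2 × 12^2 = 2 × 144 = 288
  4 × 12^3 = 4 × 1728 = 6912
Sum = 9 + 12 + 288 + 6912
= 7221


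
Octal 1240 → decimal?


Positional values:
Position 0: 0 × 8^0 = 0
Position 1: 4 × 8^1 = 32
Position 2: 2 × 8^2 = 128
Position 3: 1 × 8^3 = 512
Sum = 0 + 32 + 128 + 512
= 672


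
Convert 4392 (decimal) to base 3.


Divide by 3 repeatedly:
4392 ÷ 3 = 1464 remainder 0
1464 ÷ 3 = 488 remainder 0
488 ÷ 3 = 162 remainder 2
162 ÷ 3 = 54 remainder 0
54 ÷ 3 = 18 remainder 0
18 ÷ 3 = 6 remainder 0
6 ÷ 3 = 2 remainder 0
2 ÷ 3 = 0 remainder 2
Reading remainders bottom-up:
= 20000200


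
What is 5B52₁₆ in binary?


Each hex digit → 4 binary bits:
  5 = 0101
  B = 1011
  5 = 0101
  2 = 0010
Concatenate: 0101 1011 0101 0010
= 0101101101010010


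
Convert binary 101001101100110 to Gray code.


Binary: 101001101100110
Gray code: G = B XOR (B >> 1)
B >> 1 = 010100110110011
101001101100110 XOR 010100110110011:
  1 XOR 0 = 1
  0 XOR 1 = 1
  1 XOR 0 = 1
  0 XOR 1 = 1
  0 XOR 0 = 0
  1 XOR 0 = 1
  1 XOR 1 = 0
  0 XOR 1 = 1
  1 XOR 0 = 1
  1 XOR 1 = 0
  0 XOR 1 = 1
  0 XOR 0 = 0
  1 XOR 0 = 1
  1 XOR 1 = 0
  0 XOR 1 = 1
= 111101011010101


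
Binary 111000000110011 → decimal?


Positional values:
Bit 0: 1 × 2^0 = 1
Bit 1: 1 × 2^1 = 2
Bit 4: 1 × 2^4 = 16
Bit 5: 1 × 2^5 = 32
Bit 12: 1 × 2^12 = 4096
Bit 13: 1 × 2^13 = 8192
Bit 14: 1 × 2^14 = 16384
Sum = 1 + 2 + 16 + 32 + 4096 + 8192 + 16384
= 28723


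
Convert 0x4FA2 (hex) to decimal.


Positional values:
Position 0: 2 × 16^0 = 2 × 1 = 2
Position 1: A × 16^1 = 10 × 16 = 160
Position 2: F × 16^2 = 15 × 256 = 3840
Position 3: 4 × 16^3 = 4 × 4096 = 16384
Sum = 2 + 160 + 3840 + 16384
= 20386


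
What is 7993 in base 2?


Divide by 2 repeatedly:
7993 ÷ 2 = 3996 remainder 1
3996 ÷ 2 = 1998 remainder 0
1998 ÷ 2 = 999 remainder 0
999 ÷ 2 = 499 remainder 1
499 ÷ 2 = 249 remainder 1
249 ÷ 2 = 124 remainder 1
124 ÷ 2 = 62 remainder 0
62 ÷ 2 = 31 remainder 0
31 ÷ 2 = 15 remainder 1
15 ÷ 2 = 7 remainder 1
7 ÷ 2 = 3 remainder 1
3 ÷ 2 = 1 remainder 1
1 ÷ 2 = 0 remainder 1
Reading remainders bottom-up:
= 1111100111001


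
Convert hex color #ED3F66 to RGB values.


Hex: #ED3F66
R = ED₁₆ = 237
G = 3F₁₆ = 63
B = 66₁₆ = 102
= RGB(237, 63, 102)


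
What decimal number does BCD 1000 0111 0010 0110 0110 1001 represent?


Each 4-bit group → digit:
  1000 → 8
  0111 → 7
  0010 → 2
  0110 → 6
  0110 → 6
  1001 → 9
= 872669


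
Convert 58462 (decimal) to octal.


Divide by 8 repeatedly:
58462 ÷ 8 = 7307 remainder 6
7307 ÷ 8 = 913 remainder 3
913 ÷ 8 = 114 remainder 1
114 ÷ 8 = 14 remainder 2
14 ÷ 8 = 1 remainder 6
1 ÷ 8 = 0 remainder 1
Reading remainders bottom-up:
= 0o162136


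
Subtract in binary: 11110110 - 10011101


Align and subtract column by column (LSB to MSB, borrowing when needed):
  11110110
- 10011101
  --------
  col 0: (0 - 0 borrow-in) - 1 → borrow from next column: (0+2) - 1 = 1, borrow out 1
  col 1: (1 - 1 borrow-in) - 0 → 0 - 0 = 0, borrow out 0
  col 2: (1 - 0 borrow-in) - 1 → 1 - 1 = 0, borrow out 0
  col 3: (0 - 0 borrow-in) - 1 → borrow from next column: (0+2) - 1 = 1, borrow out 1
  col 4: (1 - 1 borrow-in) - 1 → borrow from next column: (0+2) - 1 = 1, borrow out 1
  col 5: (1 - 1 borrow-in) - 0 → 0 - 0 = 0, borrow out 0
  col 6: (1 - 0 borrow-in) - 0 → 1 - 0 = 1, borrow out 0
  col 7: (1 - 0 borrow-in) - 1 → 1 - 1 = 0, borrow out 0
Reading bits MSB→LSB: 01011001
Strip leading zeros: 1011001
= 1011001
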